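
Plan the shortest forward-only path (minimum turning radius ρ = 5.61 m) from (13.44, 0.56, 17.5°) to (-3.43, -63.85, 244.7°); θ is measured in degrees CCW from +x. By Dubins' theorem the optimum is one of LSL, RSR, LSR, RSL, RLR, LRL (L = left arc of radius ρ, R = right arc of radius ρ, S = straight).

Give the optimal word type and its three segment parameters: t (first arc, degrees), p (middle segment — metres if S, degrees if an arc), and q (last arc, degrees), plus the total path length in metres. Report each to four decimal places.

RSR: t = 130.1368°, p = 61.3916 m, q = 2.6632°, L = 74.3944 m

Let ψ = atan2(Δy, Δx) = atan2(-64.41, -16.87) = -104.6770° be the start→goal bearing.
Normalize: d = |goal − start| / ρ = 66.582618/5.61 = 11.868559, α = (θ_start − ψ) mod 360° = 122.1770° = 2.132391 rad, β = (θ_goal − ψ) mod 360° = 349.3770° = 6.097779 rad.
Common terms: sin α = 0.846407, cos α = -0.532536, sin β = -0.184346, cos β = 0.982861, cos(α−β) = -0.679441, d² = 140.862701. Work in radians in the unit-radius frame; every candidate has L = ρ·(t + p + q).
LSL: p² = 2 + d² − 2cos(α−β) + 2d(sin α − sin β) = 168.688695; p = √p² = 12.988021; φ = atan2(cos β − cos α, d + sin α − sin β) = 0.116943 rad; t = (φ − α) mod 2π = 4.267738 rad, q = (β − φ) mod 2π = 5.980836 rad → L = 5.61·(4.267738 + 12.988021 + 5.980836) = 5.61·23.236595 = 130.357296 m
RSR: p² = 2 + d² − 2cos(α−β) + 2d(sin β − sin α) = 119.754471; p = √p² = 10.943239; φ = atan2(cos α − cos β, d − sin α + sin β) = -0.138924 rad; t = (α − φ) mod 2π = 2.271315 rad, q = (φ − β) mod 2π = 0.046482 rad → L = 5.61·(2.271315 + 10.943239 + 0.046482) = 5.61·13.261036 = 74.394411 m
LSR: p² = d² − 2 + 2cos(α−β) + 2d(sin α + sin β) = 153.219239; p = √p² = 12.378176; φ = atan2(−cos α − cos β, d + sin α + sin β) − atan2(−2, p) = 0.124268 rad; t = (φ − α) mod 2π = 4.275062 rad, q = (φ − β) mod 2π = 0.309674 rad → L = 5.61·(4.275062 + 12.378176 + 0.309674) = 5.61·16.962913 = 95.161940 m
RSL: p² = d² − 2 + 2cos(α−β) − 2d(sin α + sin β) = 121.788397; p = √p² = 11.035778; φ = atan2(cos α + cos β, d − sin α − sin β) − atan2(2, p) = -0.139120 rad; t = (α − φ) mod 2π = 2.271511 rad, q = (β − φ) mod 2π = 6.236899 rad → L = 5.61·(2.271511 + 11.035778 + 6.236899) = 5.61·19.544188 = 109.642894 m
RLR: c = (6 − d² + 2cos(α−β) + 2d(sin α − sin β))/8 = -13.969309, |c| > 1 → infeasible
LRL: c = (6 − d² + 2cos(α−β) − 2d(sin α − sin β))/8 = -20.086087, |c| > 1 → infeasible
Shortest: RSR with L = 74.394411 m ≈ 74.3944 m
Convert RSR to answer units (arcs ×180/π): t = 2.271315·180/π = 130.1368°, p = ρ·p = 5.61·10.943239 = 61.3916 m, q = 0.046482·180/π = 2.6632°, L = 74.3944 m.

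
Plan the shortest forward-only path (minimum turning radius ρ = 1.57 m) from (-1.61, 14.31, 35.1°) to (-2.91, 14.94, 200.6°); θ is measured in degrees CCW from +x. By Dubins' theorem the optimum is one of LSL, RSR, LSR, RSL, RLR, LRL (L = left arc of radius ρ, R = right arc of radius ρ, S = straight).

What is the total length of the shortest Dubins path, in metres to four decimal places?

10.3696 m

Let ψ = atan2(Δy, Δx) = atan2(0.63, -1.30) = 154.1445° be the start→goal bearing.
Normalize: d = |goal − start| / ρ = 1.444611/1.57 = 0.920134, α = (θ_start − ψ) mod 360° = 240.9555° = 4.205468 rad, β = (θ_goal − ψ) mod 360° = 46.4555° = 0.810802 rad.
Common terms: sin α = -0.874243, cos α = -0.485488, sin β = 0.724840, cos β = 0.688917, cos(α−β) = -0.968148, d² = 0.846647. Work in radians in the unit-radius frame; every candidate has L = ρ·(t + p + q).
LSL: p² = 2 + d² − 2cos(α−β) + 2d(sin α − sin β) = 1.840200; p = √p² = 1.356540; φ = atan2(cos β − cos α, d + sin α − sin β) = 2.094973 rad; t = (φ − α) mod 2π = 4.172691 rad, q = (β − φ) mod 2π = 4.999014 rad → L = 1.57·(4.172691 + 1.356540 + 4.999014) = 1.57·10.528245 = 16.529344 m
RSR: p² = 2 + d² − 2cos(α−β) + 2d(sin β − sin α) = 7.725685; p = √p² = 2.779512; φ = atan2(cos α − cos β, d − sin α + sin β) = -0.436226 rad; t = (α − φ) mod 2π = 4.641694 rad, q = (φ − β) mod 2π = 5.036157 rad → L = 1.57·(4.641694 + 2.779512 + 5.036157) = 1.57·12.457362 = 19.558059 m
LSR: p² = d² − 2 + 2cos(α−β) + 2d(sin α + sin β) = -3.364590 < 0 → infeasible
RSL: p² = d² − 2 + 2cos(α−β) − 2d(sin α + sin β) = -2.814706 < 0 → infeasible
RLR: c = (6 − d² + 2cos(α−β) + 2d(sin α − sin β))/8 = 0.034289; p = 2π − arccos c = 4.746685 rad; φ = atan2(cos α − cos β, d − sin α + sin β) = -0.436226 rad; t = (α − φ + p/2) mod 2π = 0.731851 rad, q = (α − β − t + p) mod 2π = 1.126314 rad → L = 1.57·(0.731851 + 4.746685 + 1.126314) = 1.57·6.604850 = 10.369615 m
LRL: c = (6 − d² + 2cos(α−β) − 2d(sin α − sin β))/8 = 0.769975; p = 2π − arccos c = 5.591191 rad; φ = atan2(cos β − cos α, d + sin α − sin β) = 2.094973 rad; t = (φ − α + p/2) mod 2π = 0.685101 rad, q = (β − α − t + p) mod 2π = 1.511424 rad → L = 1.57·(0.685101 + 5.591191 + 1.511424) = 1.57·7.787717 = 12.226715 m
Shortest: RLR with L = 10.369615 m ≈ 10.3696 m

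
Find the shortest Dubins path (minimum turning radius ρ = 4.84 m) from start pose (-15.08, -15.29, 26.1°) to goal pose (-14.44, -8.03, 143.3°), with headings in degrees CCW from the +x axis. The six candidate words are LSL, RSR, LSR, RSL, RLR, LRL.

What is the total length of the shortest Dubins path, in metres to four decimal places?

32.8639 m

Let ψ = atan2(Δy, Δx) = atan2(7.26, 0.64) = 84.9622° be the start→goal bearing.
Normalize: d = |goal − start| / ρ = 7.288155/4.84 = 1.505817, α = (θ_start − ψ) mod 360° = 301.1378° = 5.255847 rad, β = (θ_goal − ψ) mod 360° = 58.3378° = 1.018187 rad.
Common terms: sin α = -0.855926, cos α = 0.517099, sin β = 0.851158, cos β = 0.524910, cos(α−β) = -0.457098, d² = 2.267485. Work in radians in the unit-radius frame; every candidate has L = ρ·(t + p + q).
LSL: p² = 2 + d² − 2cos(α−β) + 2d(sin α − sin β) = 0.040569; p = √p² = 0.201418; φ = atan2(cos β − cos α, d + sin α − sin β) = 3.102804 rad; t = (φ − α) mod 2π = 4.130142 rad, q = (β − φ) mod 2π = 4.198569 rad → L = 4.84·(4.130142 + 0.201418 + 4.198569) = 4.84·8.530129 = 41.285826 m
RSR: p² = 2 + d² − 2cos(α−β) + 2d(sin β − sin α) = 10.322793; p = √p² = 3.212910; φ = atan2(cos α − cos β, d − sin α + sin β) = -0.002431 rad; t = (α − φ) mod 2π = 5.258278 rad, q = (φ − β) mod 2π = 5.262567 rad → L = 4.84·(5.258278 + 3.212910 + 5.262567) = 4.84·13.733755 = 66.471374 m
LSR: p² = d² − 2 + 2cos(α−β) + 2d(sin α + sin β) = -0.661069 < 0 → infeasible
RSL: p² = d² − 2 + 2cos(α−β) − 2d(sin α + sin β) = -0.632352 < 0 → infeasible
RLR: c = (6 − d² + 2cos(α−β) + 2d(sin α − sin β))/8 = -0.290349; p = 2π − arccos c = 4.417797 rad; φ = atan2(cos α − cos β, d − sin α + sin β) = -0.002431 rad; t = (α − φ + p/2) mod 2π = 1.183991 rad, q = (α − β − t + p) mod 2π = 1.188280 rad → L = 4.84·(1.183991 + 4.417797 + 1.188280) = 4.84·6.790069 = 32.863933 m
LRL: c = (6 − d² + 2cos(α−β) − 2d(sin α − sin β))/8 = 0.994929; p = 2π − arccos c = 6.182434 rad; φ = atan2(cos β − cos α, d + sin α − sin β) = 3.102804 rad; t = (φ − α + p/2) mod 2π = 0.938174 rad, q = (β − α − t + p) mod 2π = 1.006600 rad → L = 4.84·(0.938174 + 6.182434 + 1.006600) = 4.84·8.127208 = 39.335686 m
Shortest: RLR with L = 32.863933 m ≈ 32.8639 m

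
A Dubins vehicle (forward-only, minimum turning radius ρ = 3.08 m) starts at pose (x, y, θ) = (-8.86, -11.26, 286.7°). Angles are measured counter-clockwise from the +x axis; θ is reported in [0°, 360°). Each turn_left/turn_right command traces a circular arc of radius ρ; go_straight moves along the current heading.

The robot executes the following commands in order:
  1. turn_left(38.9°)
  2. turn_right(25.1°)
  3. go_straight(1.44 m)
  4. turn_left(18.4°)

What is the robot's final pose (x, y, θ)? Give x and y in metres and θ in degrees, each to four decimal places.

set_pose: (x, y, θ) = (-8.8600, -11.2600, 286.7000°), ρ = 3.08
turn_left(38.9°): centre at ρ to the left, rotate +38.9° → (-7.6500, -12.9163, 325.6000°)
turn_right(25.1°): centre at ρ to the right, rotate −25.1° → (-6.7363, -13.8944, 300.5000°)
go_straight(1.44): x += 1.44·cos θ, y += 1.44·sin θ → (-6.0054, -15.1352, 300.5000°)
turn_left(18.4°): centre at ρ to the left, rotate +18.4° → (-5.3763, -15.8929, 318.9000°)

(-5.3763, -15.8929, 318.9000°)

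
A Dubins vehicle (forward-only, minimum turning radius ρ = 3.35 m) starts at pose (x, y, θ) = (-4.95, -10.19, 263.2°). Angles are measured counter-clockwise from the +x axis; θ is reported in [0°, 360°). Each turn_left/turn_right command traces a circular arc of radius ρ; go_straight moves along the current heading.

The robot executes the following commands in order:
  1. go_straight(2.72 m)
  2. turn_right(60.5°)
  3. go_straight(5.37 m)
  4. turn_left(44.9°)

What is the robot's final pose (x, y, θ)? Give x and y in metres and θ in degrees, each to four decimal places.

(-14.0642, -19.4709, 247.6000°)

set_pose: (x, y, θ) = (-4.9500, -10.1900, 263.2000°), ρ = 3.35
go_straight(2.72): x += 2.72·cos θ, y += 2.72·sin θ → (-5.2721, -12.8909, 263.2000°)
turn_right(60.5°): centre at ρ to the right, rotate −60.5° → (-7.3057, -15.5847, 202.7000°)
go_straight(5.37): x += 5.37·cos θ, y += 5.37·sin θ → (-12.2597, -17.6570, 202.7000°)
turn_left(44.9°): centre at ρ to the left, rotate +44.9° → (-14.0642, -19.4709, 247.6000°)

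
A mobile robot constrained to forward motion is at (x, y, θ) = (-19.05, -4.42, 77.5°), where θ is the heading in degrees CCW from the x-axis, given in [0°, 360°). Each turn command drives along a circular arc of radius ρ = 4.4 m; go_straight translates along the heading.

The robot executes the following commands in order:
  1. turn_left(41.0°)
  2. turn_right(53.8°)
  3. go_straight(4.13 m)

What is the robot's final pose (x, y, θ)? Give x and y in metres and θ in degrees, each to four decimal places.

set_pose: (x, y, θ) = (-19.0500, -4.4200, 77.5000°), ρ = 4.4
turn_left(41.0°): centre at ρ to the left, rotate +41.0° → (-19.4789, -1.3682, 118.5000°)
turn_right(53.8°): centre at ρ to the right, rotate −53.8° → (-19.5901, 2.6117, 64.7000°)
go_straight(4.13): x += 4.13·cos θ, y += 4.13·sin θ → (-17.8251, 6.3456, 64.7000°)

(-17.8251, 6.3456, 64.7000°)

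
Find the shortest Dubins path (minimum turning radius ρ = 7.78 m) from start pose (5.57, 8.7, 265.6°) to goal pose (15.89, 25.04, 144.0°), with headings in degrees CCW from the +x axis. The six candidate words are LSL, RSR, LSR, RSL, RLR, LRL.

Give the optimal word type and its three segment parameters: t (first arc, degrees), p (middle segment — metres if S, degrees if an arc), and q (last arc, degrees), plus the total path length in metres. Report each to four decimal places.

Let ψ = atan2(Δy, Δx) = atan2(16.34, 10.32) = 57.7244° be the start→goal bearing.
Normalize: d = |goal − start| / ρ = 19.326096/7.78 = 2.484074, α = (θ_start − ψ) mod 360° = 207.8756° = 3.628114 rad, β = (θ_goal − ψ) mod 360° = 86.2756° = 1.505794 rad.
Common terms: sin α = -0.467554, cos α = -0.883964, sin β = 0.997888, cos β = 0.064957, cos(α−β) = -0.523986, d² = 6.170624. Work in radians in the unit-radius frame; every candidate has L = ρ·(t + p + q).
LSL: p² = 2 + d² − 2cos(α−β) + 2d(sin α − sin β) = 1.938062; p = √p² = 1.392143; φ = atan2(cos β − cos α, d + sin α − sin β) = 0.749983 rad; t = (φ − α) mod 2π = 3.405054 rad, q = (β − φ) mod 2π = 0.755811 rad → L = 7.78·(3.405054 + 1.392143 + 0.755811) = 7.78·5.553008 = 43.202401 m
RSR: p² = 2 + d² − 2cos(α−β) + 2d(sin β − sin α) = 16.499130; p = √p² = 4.061912; φ = atan2(cos α − cos β, d − sin α + sin β) = -0.235793 rad; t = (α − φ) mod 2π = 3.863908 rad, q = (φ − β) mod 2π = 4.541598 rad → L = 7.78·(3.863908 + 4.061912 + 4.541598) = 7.78·12.467418 = 96.996510 m
LSR: p² = d² − 2 + 2cos(α−β) + 2d(sin α + sin β) = 5.757430; p = √p² = 2.399465; φ = atan2(−cos α − cos β, d + sin α + sin β) − atan2(−2, p) = 0.960142 rad; t = (φ − α) mod 2π = 3.615212 rad, q = (φ − β) mod 2π = 5.737533 rad → L = 7.78·(3.615212 + 2.399465 + 5.737533) = 7.78·11.752210 = 91.432193 m
RSL: p² = d² − 2 + 2cos(α−β) − 2d(sin α + sin β) = 0.487874; p = √p² = 0.698480; φ = atan2(cos α + cos β, d − sin α − sin β) − atan2(2, p) = -1.631747 rad; t = (α − φ) mod 2π = 5.259861 rad, q = (β − φ) mod 2π = 3.137541 rad → L = 7.78·(5.259861 + 0.698480 + 3.137541) = 7.78·9.095882 = 70.765959 m
RLR: c = (6 − d² + 2cos(α−β) + 2d(sin α − sin β))/8 = -1.062391, |c| > 1 → infeasible
LRL: c = (6 − d² + 2cos(α−β) − 2d(sin α − sin β))/8 = 0.757742; p = 2π − arccos c = 5.572235 rad; φ = atan2(cos β − cos α, d + sin α − sin β) = 0.749983 rad; t = (φ − α + p/2) mod 2π = 6.191171 rad, q = (β − α − t + p) mod 2π = 3.541929 rad → L = 7.78·(6.191171 + 5.572235 + 3.541929) = 7.78·15.305335 = 119.075510 m
Shortest: LSL with L = 43.202401 m ≈ 43.2024 m
Convert LSL to answer units (arcs ×180/π): t = 3.405054·180/π = 195.0952°, p = ρ·p = 7.78·1.392143 = 10.8309 m, q = 0.755811·180/π = 43.3048°, L = 43.2024 m.

LSL: t = 195.0952°, p = 10.8309 m, q = 43.3048°, L = 43.2024 m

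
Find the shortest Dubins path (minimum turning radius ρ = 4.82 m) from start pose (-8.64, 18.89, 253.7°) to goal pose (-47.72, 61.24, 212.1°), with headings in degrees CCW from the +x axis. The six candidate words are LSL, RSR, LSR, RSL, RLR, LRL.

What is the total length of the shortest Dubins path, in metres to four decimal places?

66.9125 m

Let ψ = atan2(Δy, Δx) = atan2(42.35, -39.08) = 132.7004° be the start→goal bearing.
Normalize: d = |goal − start| / ρ = 57.626113/4.82 = 11.955625, α = (θ_start − ψ) mod 360° = 120.9996° = 2.111841 rad, β = (θ_goal − ψ) mod 360° = 79.3996° = 1.385784 rad.
Common terms: sin α = 0.857171, cos α = -0.515032, sin β = 0.982934, cos β = 0.183958, cos(α−β) = 0.747798, d² = 142.936972. Work in radians in the unit-radius frame; every candidate has L = ρ·(t + p + q).
LSL: p² = 2 + d² − 2cos(α−β) + 2d(sin α − sin β) = 140.434220; p = √p² = 11.850495; φ = atan2(cos β − cos α, d + sin α − sin β) = 0.059018 rad; t = (φ − α) mod 2π = 4.230362 rad, q = (β − φ) mod 2π = 1.326766 rad → L = 4.82·(4.230362 + 11.850495 + 1.326766) = 4.82·17.407623 = 83.904742 m
RSR: p² = 2 + d² − 2cos(α−β) + 2d(sin β − sin α) = 146.448531; p = √p² = 12.101592; φ = atan2(cos α − cos β, d − sin α + sin β) = -0.057792 rad; t = (α − φ) mod 2π = 2.169634 rad, q = (φ − β) mod 2π = 4.839608 rad → L = 4.82·(2.169634 + 12.101592 + 4.839608) = 4.82·19.110834 = 92.114222 m
LSR: p² = d² − 2 + 2cos(α−β) + 2d(sin α + sin β) = 186.431778; p = √p² = 13.654002; φ = atan2(−cos α − cos β, d + sin α + sin β) − atan2(−2, p) = 0.169437 rad; t = (φ − α) mod 2π = 4.340780 rad, q = (φ − β) mod 2π = 5.066837 rad → L = 4.82·(4.340780 + 13.654002 + 5.066837) = 4.82·23.061620 = 111.157009 m
RSL: p² = d² − 2 + 2cos(α−β) − 2d(sin α + sin β) = 98.433358; p = √p² = 9.921359; φ = atan2(cos α + cos β, d − sin α − sin β) − atan2(2, p) = -0.231637 rad; t = (α − φ) mod 2π = 2.343478 rad, q = (β − φ) mod 2π = 1.617422 rad → L = 4.82·(2.343478 + 9.921359 + 1.617422) = 4.82·13.882259 = 66.912487 m
RLR: c = (6 − d² + 2cos(α−β) + 2d(sin α − sin β))/8 = -17.306066, |c| > 1 → infeasible
LRL: c = (6 − d² + 2cos(α−β) − 2d(sin α − sin β))/8 = -16.554278, |c| > 1 → infeasible
Shortest: RSL with L = 66.912487 m ≈ 66.9125 m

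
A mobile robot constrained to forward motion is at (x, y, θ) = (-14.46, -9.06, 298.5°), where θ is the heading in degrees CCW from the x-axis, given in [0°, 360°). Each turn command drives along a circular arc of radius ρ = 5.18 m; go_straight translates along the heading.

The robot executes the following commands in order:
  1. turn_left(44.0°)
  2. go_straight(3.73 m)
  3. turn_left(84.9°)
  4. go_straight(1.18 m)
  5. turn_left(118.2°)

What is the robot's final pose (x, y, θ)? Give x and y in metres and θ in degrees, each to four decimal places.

set_pose: (x, y, θ) = (-14.4600, -9.0600, 298.5000°), ρ = 5.18
turn_left(44.0°): centre at ρ to the left, rotate +44.0° → (-11.4654, -11.5286, 342.5000°)
go_straight(3.73): x += 3.73·cos θ, y += 3.73·sin θ → (-7.9080, -12.6502, 342.5000°)
turn_left(84.9°): centre at ρ to the left, rotate +84.9° → (-1.5681, -9.7006, 427.4000° ≡ 67.4000°)
go_straight(1.18): x += 1.18·cos θ, y += 1.18·sin θ → (-1.1147, -8.6112, 67.4000°)
turn_left(118.2°): centre at ρ to the left, rotate +118.2° → (-6.4024, -1.4653, 185.6000°)

(-6.4024, -1.4653, 185.6000°)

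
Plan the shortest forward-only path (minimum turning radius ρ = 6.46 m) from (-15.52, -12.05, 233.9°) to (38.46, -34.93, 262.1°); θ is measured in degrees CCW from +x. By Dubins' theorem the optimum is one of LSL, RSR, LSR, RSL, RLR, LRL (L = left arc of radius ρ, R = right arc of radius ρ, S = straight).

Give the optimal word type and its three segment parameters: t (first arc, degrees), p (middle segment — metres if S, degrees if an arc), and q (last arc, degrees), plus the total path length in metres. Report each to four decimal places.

Let ψ = atan2(Δy, Δx) = atan2(-22.88, 53.98) = -22.9702° be the start→goal bearing.
Normalize: d = |goal − start| / ρ = 58.628788/6.46 = 9.075664, α = (θ_start − ψ) mod 360° = 256.8702° = 4.483230 rad, β = (θ_goal − ψ) mod 360° = 285.0702° = 4.975413 rad.
Common terms: sin α = -0.973858, cos α = -0.227158, sin β = -0.965608, cos β = 0.260002, cos(α−β) = 0.881303, d² = 82.367673. Work in radians in the unit-radius frame; every candidate has L = ρ·(t + p + q).
LSL: p² = 2 + d² − 2cos(α−β) + 2d(sin α − sin β) = 82.455322; p = √p² = 9.080491; φ = atan2(cos β − cos α, d + sin α − sin β) = 0.053675 rad; t = (φ − α) mod 2π = 1.853630 rad, q = (β − φ) mod 2π = 4.921738 rad → L = 6.46·(1.853630 + 9.080491 + 4.921738) = 6.46·15.855859 = 102.428852 m
RSR: p² = 2 + d² − 2cos(α−β) + 2d(sin β − sin α) = 82.754811; p = √p² = 9.096967; φ = atan2(cos α − cos β, d − sin α + sin β) = -0.053578 rad; t = (α − φ) mod 2π = 4.536808 rad, q = (φ − β) mod 2π = 1.254195 rad → L = 6.46·(4.536808 + 9.096967 + 1.254195) = 6.46·14.887970 = 96.176284 m
LSR: p² = d² − 2 + 2cos(α−β) + 2d(sin α + sin β) = 46.926398; p = √p² = 6.850285; φ = atan2(−cos α − cos β, d + sin α + sin β) − atan2(−2, p) = 0.279461 rad; t = (φ − α) mod 2π = 2.079416 rad, q = (φ − β) mod 2π = 1.587233 rad → L = 6.46·(2.079416 + 6.850285 + 1.587233) = 6.46·10.516933 = 67.939389 m
RSL: p² = d² − 2 + 2cos(α−β) − 2d(sin α + sin β) = 117.334162; p = √p² = 10.832089; φ = atan2(cos α + cos β, d − sin α − sin β) − atan2(2, p) = -0.179599 rad; t = (α − φ) mod 2π = 4.662829 rad, q = (β − φ) mod 2π = 5.155012 rad → L = 6.46·(4.662829 + 10.832089 + 5.155012) = 6.46·20.649930 = 133.398550 m
RLR: c = (6 − d² + 2cos(α−β) + 2d(sin α − sin β))/8 = -9.344351, |c| > 1 → infeasible
LRL: c = (6 − d² + 2cos(α−β) − 2d(sin α − sin β))/8 = -9.306915, |c| > 1 → infeasible
Shortest: LSR with L = 67.939389 m ≈ 67.9394 m
Convert LSR to answer units (arcs ×180/π): t = 2.079416·180/π = 119.1417°, p = ρ·p = 6.46·6.850285 = 44.2528 m, q = 1.587233·180/π = 90.9417°, L = 67.9394 m.

LSR: t = 119.1417°, p = 44.2528 m, q = 90.9417°, L = 67.9394 m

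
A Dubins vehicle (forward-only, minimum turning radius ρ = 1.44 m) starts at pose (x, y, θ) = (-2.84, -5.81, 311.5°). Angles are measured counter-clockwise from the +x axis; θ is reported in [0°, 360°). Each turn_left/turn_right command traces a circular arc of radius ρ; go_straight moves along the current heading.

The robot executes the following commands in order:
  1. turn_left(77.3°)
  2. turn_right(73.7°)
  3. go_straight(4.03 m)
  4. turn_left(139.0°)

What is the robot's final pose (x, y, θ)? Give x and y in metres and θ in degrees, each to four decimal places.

(5.9498, -8.0813, 94.1000°)

set_pose: (x, y, θ) = (-2.8400, -5.8100, 311.5000°), ρ = 1.44
turn_left(77.3°): centre at ρ to the left, rotate +77.3° → (-1.0678, -6.1177, 388.8000° ≡ 28.8000°)
turn_right(73.7°): centre at ρ to the right, rotate −73.7° → (0.6424, -6.3596, -44.9000° ≡ 315.1000°)
go_straight(4.03): x += 4.03·cos θ, y += 4.03·sin θ → (3.4970, -9.2042, 315.1000°)
turn_left(139.0°): centre at ρ to the left, rotate +139.0° → (5.9498, -8.0813, 454.1000° ≡ 94.1000°)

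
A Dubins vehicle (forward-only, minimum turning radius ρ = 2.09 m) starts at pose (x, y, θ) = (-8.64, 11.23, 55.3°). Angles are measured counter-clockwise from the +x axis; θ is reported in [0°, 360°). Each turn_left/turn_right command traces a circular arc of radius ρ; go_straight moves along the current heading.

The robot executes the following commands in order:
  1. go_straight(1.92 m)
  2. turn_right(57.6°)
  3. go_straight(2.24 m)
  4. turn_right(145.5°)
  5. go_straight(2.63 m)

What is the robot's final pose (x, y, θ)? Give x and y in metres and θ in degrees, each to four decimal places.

(-4.7023, 8.3588, 212.2000°)

set_pose: (x, y, θ) = (-8.6400, 11.2300, 55.3000°), ρ = 2.09
go_straight(1.92): x += 1.92·cos θ, y += 1.92·sin θ → (-7.5470, 12.8085, 55.3000°)
turn_right(57.6°): centre at ρ to the right, rotate −57.6° → (-5.7448, 13.7070, -2.3000° ≡ 357.7000°)
go_straight(2.24): x += 2.24·cos θ, y += 2.24·sin θ → (-3.5066, 13.6171, 357.7000°)
turn_right(145.5°): centre at ρ to the right, rotate −145.5° → (-2.4768, 9.7603, 212.2000°)
go_straight(2.63): x += 2.63·cos θ, y += 2.63·sin θ → (-4.7023, 8.3588, 212.2000°)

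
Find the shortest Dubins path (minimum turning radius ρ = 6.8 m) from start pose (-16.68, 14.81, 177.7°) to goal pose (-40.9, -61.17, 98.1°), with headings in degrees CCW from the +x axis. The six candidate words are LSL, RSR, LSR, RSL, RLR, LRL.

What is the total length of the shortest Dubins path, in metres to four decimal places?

Let ψ = atan2(Δy, Δx) = atan2(-75.98, -24.22) = -107.6806° be the start→goal bearing.
Normalize: d = |goal − start| / ρ = 79.746905/6.8 = 11.727486, α = (θ_start − ψ) mod 360° = 285.3806° = 4.980831 rad, β = (θ_goal − ψ) mod 360° = 205.7806° = 3.591549 rad.
Common terms: sin α = -0.964185, cos α = 0.265230, sin β = -0.434927, cos β = -0.900466, cos(α−β) = 0.180519, d² = 137.533927. Work in radians in the unit-radius frame; every candidate has L = ρ·(t + p + q).
LSL: p² = 2 + d² − 2cos(α−β) + 2d(sin α − sin β) = 126.759144; p = √p² = 11.258736; φ = atan2(cos β − cos α, d + sin α − sin β) = -0.103723 rad; t = (φ − α) mod 2π = 1.198631 rad, q = (β − φ) mod 2π = 3.695272 rad → L = 6.8·(1.198631 + 11.258736 + 3.695272) = 6.8·16.152640 = 109.837949 m
RSR: p² = 2 + d² − 2cos(α−β) + 2d(sin β − sin α) = 151.586634; p = √p² = 12.312052; φ = atan2(cos α − cos β, d − sin α + sin β) = 0.094821 rad; t = (α − φ) mod 2π = 4.886010 rad, q = (φ − β) mod 2π = 2.786457 rad → L = 6.8·(4.886010 + 12.312052 + 2.786457) = 6.8·19.984520 = 135.894735 m
LSR: p² = d² − 2 + 2cos(α−β) + 2d(sin α + sin β) = 103.078839; p = √p² = 10.152775; φ = atan2(−cos α − cos β, d + sin α + sin β) − atan2(−2, p) = 0.255927 rad; t = (φ − α) mod 2π = 1.558281 rad, q = (φ − β) mod 2π = 2.947563 rad → L = 6.8·(1.558281 + 10.152775 + 2.947563) = 6.8·14.658618 = 99.678603 m
RSL: p² = d² − 2 + 2cos(α−β) − 2d(sin α + sin β) = 168.711092; p = √p² = 12.988883; φ = atan2(cos α + cos β, d − sin α − sin β) − atan2(2, p) = -0.201133 rad; t = (α − φ) mod 2π = 5.181965 rad, q = (β − φ) mod 2π = 3.792683 rad → L = 6.8·(5.181965 + 12.988883 + 3.792683) = 6.8·21.963531 = 149.352009 m
RLR: c = (6 − d² + 2cos(α−β) + 2d(sin α − sin β))/8 = -17.948329, |c| > 1 → infeasible
LRL: c = (6 − d² + 2cos(α−β) − 2d(sin α − sin β))/8 = -14.844893, |c| > 1 → infeasible
Shortest: LSR with L = 99.678603 m ≈ 99.6786 m

99.6786 m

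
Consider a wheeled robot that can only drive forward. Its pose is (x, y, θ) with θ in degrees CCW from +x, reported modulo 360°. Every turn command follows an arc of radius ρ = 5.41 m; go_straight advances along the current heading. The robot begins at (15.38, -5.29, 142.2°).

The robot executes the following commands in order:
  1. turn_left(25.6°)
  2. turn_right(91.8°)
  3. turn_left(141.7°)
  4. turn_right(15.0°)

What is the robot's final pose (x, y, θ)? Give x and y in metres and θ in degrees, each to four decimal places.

set_pose: (x, y, θ) = (15.3800, -5.2900, 142.2000°), ρ = 5.41
turn_left(25.6°): centre at ρ to the left, rotate +25.6° → (13.2074, -4.2769, 167.8000°)
turn_right(91.8°): centre at ρ to the right, rotate −91.8° → (9.1014, 2.3197, 76.0000°)
turn_left(141.7°): centre at ρ to the left, rotate +141.7° → (0.5437, 7.9090, 217.7000°)
turn_right(15.0°): centre at ρ to the right, rotate −15.0° → (-0.6769, 7.1986, 202.7000°)

(-0.6769, 7.1986, 202.7000°)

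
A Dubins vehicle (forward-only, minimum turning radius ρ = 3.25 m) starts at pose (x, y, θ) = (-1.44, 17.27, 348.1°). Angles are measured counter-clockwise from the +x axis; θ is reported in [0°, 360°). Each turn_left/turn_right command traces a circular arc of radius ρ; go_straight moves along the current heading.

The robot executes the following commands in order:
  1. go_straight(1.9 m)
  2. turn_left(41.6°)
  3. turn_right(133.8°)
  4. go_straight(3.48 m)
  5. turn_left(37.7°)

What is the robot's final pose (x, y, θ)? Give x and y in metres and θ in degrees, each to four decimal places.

(6.7880, 8.1525, 293.6000°)

set_pose: (x, y, θ) = (-1.4400, 17.2700, 348.1000°), ρ = 3.25
go_straight(1.9): x += 1.9·cos θ, y += 1.9·sin θ → (0.4192, 16.8782, 348.1000°)
turn_left(41.6°): centre at ρ to the left, rotate +41.6° → (2.6996, 17.2353, 389.7000° ≡ 29.7000°)
turn_right(133.8°): centre at ρ to the right, rotate −133.8° → (7.4619, 13.6205, -104.1000° ≡ 255.9000°)
go_straight(3.48): x += 3.48·cos θ, y += 3.48·sin θ → (6.6141, 10.2454, 255.9000°)
turn_left(37.7°): centre at ρ to the left, rotate +37.7° → (6.7880, 8.1525, 293.6000°)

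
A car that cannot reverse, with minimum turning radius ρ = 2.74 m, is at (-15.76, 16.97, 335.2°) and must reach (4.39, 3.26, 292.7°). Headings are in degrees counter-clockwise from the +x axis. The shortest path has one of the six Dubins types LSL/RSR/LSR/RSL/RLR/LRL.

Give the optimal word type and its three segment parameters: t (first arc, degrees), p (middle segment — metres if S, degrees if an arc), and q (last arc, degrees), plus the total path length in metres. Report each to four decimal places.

Let ψ = atan2(Δy, Δx) = atan2(-13.71, 20.15) = -34.2313° be the start→goal bearing.
Normalize: d = |goal − start| / ρ = 24.371840/2.74 = 8.894832, α = (θ_start − ψ) mod 360° = 9.4313° = 0.164606 rad, β = (θ_goal − ψ) mod 360° = 326.9313° = 5.706027 rad.
Common terms: sin α = 0.163864, cos α = 0.986483, sin β = -0.545645, cos β = 0.838016, cos(α−β) = 0.737277, d² = 79.118040. Work in radians in the unit-radius frame; every candidate has L = ρ·(t + p + q).
LSL: p² = 2 + d² − 2cos(α−β) + 2d(sin α − sin β) = 92.265413; p = √p² = 9.605489; φ = atan2(cos β − cos α, d + sin α − sin β) = -0.015457 rad; t = (φ − α) mod 2π = 6.103122 rad, q = (β − φ) mod 2π = 5.721484 rad → L = 2.74·(6.103122 + 9.605489 + 5.721484) = 2.74·21.430094 = 58.718459 m
RSR: p² = 2 + d² − 2cos(α−β) + 2d(sin β − sin α) = 67.021558; p = √p² = 8.186670; φ = atan2(cos α − cos β, d − sin α + sin β) = 0.018136 rad; t = (α − φ) mod 2π = 0.146470 rad, q = (φ − β) mod 2π = 0.595295 rad → L = 2.74·(0.146470 + 8.186670 + 0.595295) = 2.74·8.928434 = 24.463910 m
LSR: p² = d² − 2 + 2cos(α−β) + 2d(sin α + sin β) = 71.800843; p = √p² = 8.473538; φ = atan2(−cos α − cos β, d + sin α + sin β) − atan2(−2, p) = 0.020663 rad; t = (φ − α) mod 2π = 6.139242 rad, q = (φ − β) mod 2π = 0.597821 rad → L = 2.74·(6.139242 + 8.473538 + 0.597821) = 2.74·15.210601 = 41.677045 m
RSL: p² = d² − 2 + 2cos(α−β) − 2d(sin α + sin β) = 85.384348; p = √p² = 9.240365; φ = atan2(cos α + cos β, d − sin α − sin β) − atan2(2, p) = -0.018955 rad; t = (α − φ) mod 2π = 0.183562 rad, q = (β − φ) mod 2π = 5.724982 rad → L = 2.74·(0.183562 + 9.240365 + 5.724982) = 2.74·15.148909 = 41.508009 m
RLR: c = (6 − d² + 2cos(α−β) + 2d(sin α − sin β))/8 = -7.377695, |c| > 1 → infeasible
LRL: c = (6 − d² + 2cos(α−β) − 2d(sin α − sin β))/8 = -10.533177, |c| > 1 → infeasible
Shortest: RSR with L = 24.463910 m ≈ 24.4639 m
Convert RSR to answer units (arcs ×180/π): t = 0.146470·180/π = 8.3921°, p = ρ·p = 2.74·8.186670 = 22.4315 m, q = 0.595295·180/π = 34.1079°, L = 24.4639 m.

RSR: t = 8.3921°, p = 22.4315 m, q = 34.1079°, L = 24.4639 m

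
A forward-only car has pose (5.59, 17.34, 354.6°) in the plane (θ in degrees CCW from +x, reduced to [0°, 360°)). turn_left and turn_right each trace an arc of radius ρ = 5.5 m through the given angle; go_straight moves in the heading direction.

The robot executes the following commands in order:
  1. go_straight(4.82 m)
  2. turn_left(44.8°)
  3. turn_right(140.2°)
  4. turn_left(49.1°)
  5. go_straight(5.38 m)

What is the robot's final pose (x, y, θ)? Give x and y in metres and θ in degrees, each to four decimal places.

(27.7115, 4.1698, 308.3000°)

set_pose: (x, y, θ) = (5.5900, 17.3400, 354.6000°), ρ = 5.5
go_straight(4.82): x += 4.82·cos θ, y += 4.82·sin θ → (10.3886, 16.8864, 354.6000°)
turn_left(44.8°): centre at ρ to the left, rotate +44.8° → (14.3972, 18.1120, 399.4000° ≡ 39.4000°)
turn_right(140.2°): centre at ρ to the right, rotate −140.2° → (23.2908, 12.8313, -100.8000° ≡ 259.2000°)
turn_left(49.1°): centre at ρ to the left, rotate +49.1° → (24.3771, 8.3919, 308.3000°)
go_straight(5.38): x += 5.38·cos θ, y += 5.38·sin θ → (27.7115, 4.1698, 308.3000°)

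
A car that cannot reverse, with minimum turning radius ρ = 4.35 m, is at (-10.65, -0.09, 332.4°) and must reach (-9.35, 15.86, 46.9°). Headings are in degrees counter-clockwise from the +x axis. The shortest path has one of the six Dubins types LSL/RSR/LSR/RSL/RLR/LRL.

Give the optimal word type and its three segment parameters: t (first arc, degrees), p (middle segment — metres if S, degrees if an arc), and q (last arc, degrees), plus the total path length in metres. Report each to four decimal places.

Let ψ = atan2(Δy, Δx) = atan2(15.95, 1.30) = 85.3404° be the start→goal bearing.
Normalize: d = |goal − start| / ρ = 16.002890/4.35 = 3.678825, α = (θ_start − ψ) mod 360° = 247.0596° = 4.312003 rad, β = (θ_goal − ψ) mod 360° = 321.5596° = 5.612273 rad.
Common terms: sin α = -0.920911, cos α = -0.389774, sin β = -0.621701, cos β = 0.783255, cos(α−β) = 0.267238, d² = 13.533756. Work in radians in the unit-radius frame; every candidate has L = ρ·(t + p + q).
LSL: p² = 2 + d² − 2cos(α−β) + 2d(sin α − sin β) = 12.797796; p = √p² = 3.577401; φ = atan2(cos β − cos α, d + sin α − sin β) = 0.334080 rad; t = (φ − α) mod 2π = 2.305262 rad, q = (β − φ) mod 2π = 5.278194 rad → L = 4.35·(2.305262 + 3.577401 + 5.278194) = 4.35·11.160856 = 48.549725 m
RSR: p² = 2 + d² − 2cos(α−β) + 2d(sin β − sin α) = 17.200763; p = √p² = 4.147380; φ = atan2(cos α − cos β, d − sin α + sin β) = -0.286750 rad; t = (α − φ) mod 2π = 4.598753 rad, q = (φ − β) mod 2π = 0.384162 rad → L = 4.35·(4.598753 + 4.147380 + 0.384162) = 4.35·9.130295 = 39.716784 m
LSR: p² = d² − 2 + 2cos(α−β) + 2d(sin α + sin β) = 0.718239; p = √p² = 0.847490; φ = atan2(−cos α − cos β, d + sin α + sin β) − atan2(−2, p) = 0.987835 rad; t = (φ − α) mod 2π = 2.959018 rad, q = (φ − β) mod 2π = 1.658747 rad → L = 4.35·(2.959018 + 0.847490 + 1.658747) = 4.35·5.465255 = 23.773858 m
RSL: p² = d² − 2 + 2cos(α−β) − 2d(sin α + sin β) = 23.418227; p = √p² = 4.839238; φ = atan2(cos α + cos β, d − sin α − sin β) − atan2(2, p) = -0.316692 rad; t = (α − φ) mod 2π = 4.628695 rad, q = (β − φ) mod 2π = 5.928966 rad → L = 4.35·(4.628695 + 4.839238 + 5.928966) = 4.35·15.396899 = 66.976512 m
RLR: c = (6 − d² + 2cos(α−β) + 2d(sin α − sin β))/8 = -1.150095, |c| > 1 → infeasible
LRL: c = (6 − d² + 2cos(α−β) − 2d(sin α − sin β))/8 = -0.599725; p = 2π − arccos c = 4.069232 rad; φ = atan2(cos β − cos α, d + sin α − sin β) = 0.334080 rad; t = (φ − α + p/2) mod 2π = 4.339878 rad, q = (β − α − t + p) mod 2π = 1.029625 rad → L = 4.35·(4.339878 + 4.069232 + 1.029625) = 4.35·9.438735 = 41.058496 m
Shortest: LSR with L = 23.773858 m ≈ 23.7739 m
Convert LSR to answer units (arcs ×180/π): t = 2.959018·180/π = 169.5392°, p = ρ·p = 4.35·0.847490 = 3.6866 m, q = 1.658747·180/π = 95.0392°, L = 23.7739 m.

LSR: t = 169.5392°, p = 3.6866 m, q = 95.0392°, L = 23.7739 m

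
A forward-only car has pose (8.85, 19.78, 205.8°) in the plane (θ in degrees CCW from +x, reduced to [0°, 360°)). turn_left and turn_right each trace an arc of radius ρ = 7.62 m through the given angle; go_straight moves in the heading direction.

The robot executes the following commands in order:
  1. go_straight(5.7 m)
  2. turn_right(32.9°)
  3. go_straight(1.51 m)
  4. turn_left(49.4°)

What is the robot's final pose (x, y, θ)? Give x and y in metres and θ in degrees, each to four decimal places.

(-8.1087, 14.8591, 222.3000°)

set_pose: (x, y, θ) = (8.8500, 19.7800, 205.8000°), ρ = 7.62
go_straight(5.7): x += 5.7·cos θ, y += 5.7·sin θ → (3.7182, 17.2992, 205.8000°)
turn_right(32.9°): centre at ρ to the right, rotate −32.9° → (-0.5401, 16.5980, 172.9000°)
go_straight(1.51): x += 1.51·cos θ, y += 1.51·sin θ → (-2.0385, 16.7847, 172.9000°)
turn_left(49.4°): centre at ρ to the left, rotate +49.4° → (-8.1087, 14.8591, 222.3000°)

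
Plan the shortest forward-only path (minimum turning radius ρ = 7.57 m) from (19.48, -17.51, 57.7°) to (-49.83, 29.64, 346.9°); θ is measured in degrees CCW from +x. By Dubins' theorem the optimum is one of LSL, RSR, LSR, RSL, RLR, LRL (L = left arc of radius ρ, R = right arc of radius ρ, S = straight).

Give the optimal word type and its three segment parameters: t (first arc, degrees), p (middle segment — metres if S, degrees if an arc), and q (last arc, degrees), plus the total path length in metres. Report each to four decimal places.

LSR: t = 105.1926°, p = 72.2787 m, q = 175.9926°, L = 109.4293 m

Let ψ = atan2(Δy, Δx) = atan2(47.15, -69.31) = 145.7734° be the start→goal bearing.
Normalize: d = |goal − start| / ρ = 83.827195/7.57 = 11.073606, α = (θ_start − ψ) mod 360° = 271.9266° = 4.746014 rad, β = (θ_goal − ψ) mod 360° = 201.1266° = 3.510321 rad.
Common terms: sin α = -0.999435, cos α = 0.033618, sin β = -0.360429, cos β = -0.932787, cos(α−β) = 0.328867, d² = 122.624742. Work in radians in the unit-radius frame; every candidate has L = ρ·(t + p + q).
LSL: p² = 2 + d² − 2cos(α−β) + 2d(sin α − sin β) = 109.814817; p = √p² = 10.479257; φ = atan2(cos β − cos α, d + sin α − sin β) = -0.092352 rad; t = (φ − α) mod 2π = 1.444820 rad, q = (β − φ) mod 2π = 3.602673 rad → L = 7.57·(1.444820 + 10.479257 + 3.602673) = 7.57·15.526749 = 117.537488 m
RSR: p² = 2 + d² − 2cos(α−β) + 2d(sin β − sin α) = 138.119201; p = √p² = 11.752413; φ = atan2(cos α − cos β, d − sin α + sin β) = 0.082323 rad; t = (α − φ) mod 2π = 4.663690 rad, q = (φ − β) mod 2π = 2.855188 rad → L = 7.57·(4.663690 + 11.752413 + 2.855188) = 7.57·19.271291 = 145.883673 m
LSR: p² = d² − 2 + 2cos(α−β) + 2d(sin α + sin β) = 91.165283; p = √p² = 9.548051; φ = atan2(−cos α − cos β, d + sin α + sin β) − atan2(−2, p) = 0.298785 rad; t = (φ − α) mod 2π = 1.835957 rad, q = (φ − β) mod 2π = 3.071650 rad → L = 7.57·(1.835957 + 9.548051 + 3.071650) = 7.57·14.455658 = 109.429329 m
RSL: p² = d² − 2 + 2cos(α−β) − 2d(sin α + sin β) = 151.399669; p = √p² = 12.304457; φ = atan2(cos α + cos β, d − sin α − sin β) − atan2(2, p) = -0.233326 rad; t = (α − φ) mod 2π = 4.979340 rad, q = (β − φ) mod 2π = 3.743647 rad → L = 7.57·(4.979340 + 12.304457 + 3.743647) = 7.57·21.027444 = 159.177751 m
RLR: c = (6 − d² + 2cos(α−β) + 2d(sin α − sin β))/8 = -16.264900, |c| > 1 → infeasible
LRL: c = (6 − d² + 2cos(α−β) − 2d(sin α − sin β))/8 = -12.726852, |c| > 1 → infeasible
Shortest: LSR with L = 109.429329 m ≈ 109.4293 m
Convert LSR to answer units (arcs ×180/π): t = 1.835957·180/π = 105.1926°, p = ρ·p = 7.57·9.548051 = 72.2787 m, q = 3.071650·180/π = 175.9926°, L = 109.4293 m.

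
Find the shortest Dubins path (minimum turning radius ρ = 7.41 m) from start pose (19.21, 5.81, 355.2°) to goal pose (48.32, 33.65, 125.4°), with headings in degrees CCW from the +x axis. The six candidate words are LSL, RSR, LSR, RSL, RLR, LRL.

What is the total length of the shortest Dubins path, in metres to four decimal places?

44.5019 m

Let ψ = atan2(Δy, Δx) = atan2(27.84, 29.11) = 43.7225° be the start→goal bearing.
Normalize: d = |goal − start| / ρ = 40.279743/7.41 = 5.435863, α = (θ_start − ψ) mod 360° = 311.4775° = 5.436308 rad, β = (θ_goal − ψ) mod 360° = 81.6775° = 1.425541 rad.
Common terms: sin α = -0.749216, cos α = 0.662326, sin β = 0.989469, cos β = 0.144745, cos(α−β) = -0.645458, d² = 29.548604. Work in radians in the unit-radius frame; every candidate has L = ρ·(t + p + q).
LSL: p² = 2 + d² − 2cos(α−β) + 2d(sin α − sin β) = 13.937014; p = √p² = 3.733231; φ = atan2(cos β − cos α, d + sin α − sin β) = -0.139090 rad; t = (φ − α) mod 2π = 0.707788 rad, q = (β − φ) mod 2π = 1.564631 rad → L = 7.41·(0.707788 + 3.733231 + 1.564631) = 7.41·6.005650 = 44.501865 m
RSR: p² = 2 + d² − 2cos(α−β) + 2d(sin β − sin α) = 51.742024; p = √p² = 7.193193; φ = atan2(cos α − cos β, d − sin α + sin β) = 0.072017 rad; t = (α − φ) mod 2π = 5.364291 rad, q = (φ − β) mod 2π = 4.929661 rad → L = 7.41·(5.364291 + 7.193193 + 4.929661) = 7.41·17.487145 = 129.579743 m
LSR: p² = d² − 2 + 2cos(α−β) + 2d(sin α + sin β) = 28.869655; p = √p² = 5.373049; φ = atan2(−cos α − cos β, d + sin α + sin β) − atan2(−2, p) = 0.215098 rad; t = (φ − α) mod 2π = 1.061975 rad, q = (φ − β) mod 2π = 5.072742 rad → L = 7.41·(1.061975 + 5.373049 + 5.072742) = 7.41·11.507766 = 85.272548 m
RSL: p² = d² − 2 + 2cos(α−β) − 2d(sin α + sin β) = 23.645722; p = √p² = 4.862687; φ = atan2(cos α + cos β, d − sin α − sin β) − atan2(2, p) = -0.236100 rad; t = (α − φ) mod 2π = 5.672408 rad, q = (β − φ) mod 2π = 1.661641 rad → L = 7.41·(5.672408 + 4.862687 + 1.661641) = 7.41·12.196736 = 90.377816 m
RLR: c = (6 − d² + 2cos(α−β) + 2d(sin α − sin β))/8 = -5.467753, |c| > 1 → infeasible
LRL: c = (6 − d² + 2cos(α−β) − 2d(sin α − sin β))/8 = -0.742127; p = 2π − arccos c = 3.876151 rad; φ = atan2(cos β − cos α, d + sin α − sin β) = -0.139090 rad; t = (φ − α + p/2) mod 2π = 2.645863 rad, q = (β − α − t + p) mod 2π = 3.502706 rad → L = 7.41·(2.645863 + 3.876151 + 3.502706) = 7.41·10.024721 = 74.283182 m
Shortest: LSL with L = 44.501865 m ≈ 44.5019 m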